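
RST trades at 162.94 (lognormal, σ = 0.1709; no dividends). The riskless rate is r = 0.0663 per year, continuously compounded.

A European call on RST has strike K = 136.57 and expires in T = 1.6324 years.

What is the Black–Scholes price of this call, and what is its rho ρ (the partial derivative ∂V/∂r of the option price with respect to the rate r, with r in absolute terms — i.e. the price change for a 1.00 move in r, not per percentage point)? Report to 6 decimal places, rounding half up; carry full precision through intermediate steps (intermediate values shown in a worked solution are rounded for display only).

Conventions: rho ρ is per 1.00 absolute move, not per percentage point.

σ√T = 0.1709·√1.6324 = 0.218351
d₁ = (ln(S/K) + (r+σ²/2)T) / (σ√T) = (ln(162.94/136.57) + (0.0663+0.1709²/2)·1.6324) / 0.218351 = (0.176545 + 0.132067) / 0.218351 = 1.413373
d₂ = d₁ − σ√T = 1.413373 − 0.218351 = 1.195022
e^{−rT} = 0.897423
N(d₁) = 0.921227,  N(d₂) = 0.883961
Call price V = S·N(d₁) − K·e^{−rT}·N(d₂) = 150.104712 − 108.339141 = 41.765571
ρ = K·T·e^{−rT}·N(d₂) = 176.852814

price = 41.765571
ρ = 176.852814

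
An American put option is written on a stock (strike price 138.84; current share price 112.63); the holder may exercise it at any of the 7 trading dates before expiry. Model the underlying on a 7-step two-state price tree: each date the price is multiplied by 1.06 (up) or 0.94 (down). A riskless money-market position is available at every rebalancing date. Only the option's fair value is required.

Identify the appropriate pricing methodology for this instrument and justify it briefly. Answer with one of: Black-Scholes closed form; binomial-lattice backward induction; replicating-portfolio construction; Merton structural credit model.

framework: binomial-lattice backward induction

Key observation: the exercise right at every one of the 7 steps is what matters: each node needs max(138.84 − S, continuation), which only the stepwise tree valuation starting from spot 112.63 delivers.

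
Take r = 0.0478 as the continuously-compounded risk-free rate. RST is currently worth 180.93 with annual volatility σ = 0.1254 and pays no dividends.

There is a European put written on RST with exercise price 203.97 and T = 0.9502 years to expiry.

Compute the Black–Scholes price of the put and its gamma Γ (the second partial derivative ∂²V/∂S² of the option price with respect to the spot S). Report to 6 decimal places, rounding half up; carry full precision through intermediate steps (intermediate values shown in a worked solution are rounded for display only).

σ√T = 0.1254·√0.9502 = 0.122238
d₁ = (ln(S/K) + (r+σ²/2)T) / (σ√T) = (ln(180.93/203.97) + (0.0478+0.1254²/2)·0.9502) / 0.122238 = (-0.119863 + 0.052891) / 0.122238 = -0.547885
d₂ = d₁ − σ√T = -0.547885 − 0.122238 = -0.670122
e^{−rT} = 0.955596
N(−d₁) = 0.708114,  N(−d₂) = 0.748610
Put price V = K·e^{−rT}·N(−d₂) − S·N(−d₁) = 145.913839 − 128.119138 = 17.794701
φ(d₁) = (1/√(2π))·e^{−d₁²/2} = 0.343342
Γ = φ(d₁) / (S·σ·√T) = 0.015524

price = 17.794701
Γ = 0.015524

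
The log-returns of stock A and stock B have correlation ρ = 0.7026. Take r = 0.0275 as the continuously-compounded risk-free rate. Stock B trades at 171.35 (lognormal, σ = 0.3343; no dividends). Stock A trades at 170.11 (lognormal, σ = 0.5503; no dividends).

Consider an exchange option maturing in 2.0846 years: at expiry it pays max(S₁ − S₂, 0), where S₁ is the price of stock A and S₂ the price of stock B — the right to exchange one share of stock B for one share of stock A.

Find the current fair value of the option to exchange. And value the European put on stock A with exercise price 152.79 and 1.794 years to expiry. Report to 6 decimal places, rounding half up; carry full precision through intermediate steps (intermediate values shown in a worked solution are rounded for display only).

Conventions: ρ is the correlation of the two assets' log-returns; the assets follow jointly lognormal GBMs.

exchange price = 37.713757
price(stock A put K=152.79) = 33.999984

σ_eff = √(σ₁² + σ₂² − 2ρσ₁σ₂) = √(0.5503² + 0.3343² − 2·0.7026·0.5503·0.3343) = 0.395068
d₁ = (ln(S₁/S₂) + (q₂ − q₁ + σ_eff²/2)T) / (σ_eff√T) = (ln(170.11/171.35) + (0.0 − 0.0 + 0.078039)·2.0846) / 0.570405 = 0.272469
d₂ = d₁ − σ_eff√T = 0.272469 − 0.570405 = -0.297935
N(d₁) = 0.607369,  N(d₂) = 0.382876
V = S₁·e^{−q₁T}·N(d₁) − S₂·e^{−q₂T}·N(d₂) = 103.319608 − 65.605851 = 37.713757
[vanilla: stock A put K=152.79]
σ√T = 0.5503·√1.794 = 0.737073
d₁ = (ln(S/K) + (r+σ²/2)T) / (σ√T) = (ln(170.11/152.79) + (0.0275+0.5503²/2)·1.794) / 0.737073 = (0.107381 + 0.320974) / 0.737073 = 0.581156
d₂ = d₁ − σ√T = 0.581156 − 0.737073 = -0.155918
e^{−rT} = 0.951862
N(−d₁) = 0.280568,  N(−d₂) = 0.561951
price = K·e^{−rT}·N(−d₂) − S·N(−d₁) = 81.727362 − 47.727378 = 33.999984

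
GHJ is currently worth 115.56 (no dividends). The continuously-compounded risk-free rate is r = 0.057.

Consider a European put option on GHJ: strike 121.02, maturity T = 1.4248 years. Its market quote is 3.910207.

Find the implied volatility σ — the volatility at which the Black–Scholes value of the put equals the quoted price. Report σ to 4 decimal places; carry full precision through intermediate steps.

At σ = 0.1051 the Black–Scholes value reproduces the quote:
σ√T = 0.1051·√1.4248 = 0.125453
d₁ = (ln(S/K) + (r+σ²/2)T) / (σ√T) = (ln(115.56/121.02) + (0.057+0.1051²/2)·1.4248) / 0.125453 = (-0.046166 + 0.089083) / 0.125453 = 0.342096
d₂ = d₁ − σ√T = 0.342096 − 0.125453 = 0.216643
e^{−rT} = 0.921997
N(−d₁) = 0.366139,  N(−d₂) = 0.414243
V = K·e^{−rT}·N(−d₂) − S·N(−d₁) = 46.221267 − 42.311061 = 3.910207 (the observed quote) — the price is monotone increasing in volatility, hence this σ is the only solution

sigma = 0.1051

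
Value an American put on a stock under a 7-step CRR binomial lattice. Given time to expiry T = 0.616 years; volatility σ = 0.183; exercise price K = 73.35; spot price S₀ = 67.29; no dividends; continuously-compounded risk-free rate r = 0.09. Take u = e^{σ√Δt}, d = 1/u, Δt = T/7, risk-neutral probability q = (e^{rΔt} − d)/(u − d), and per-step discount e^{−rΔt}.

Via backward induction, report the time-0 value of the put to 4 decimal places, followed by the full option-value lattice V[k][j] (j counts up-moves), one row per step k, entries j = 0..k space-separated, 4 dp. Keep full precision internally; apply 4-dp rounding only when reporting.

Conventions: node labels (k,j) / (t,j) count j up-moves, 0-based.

price = 6.3206
tree:
6.3206
9.6156 3.8176
12.9832 6.1782 2.0143
16.1730 9.6156 3.5612 0.8257
19.1942 12.9832 6.0600 1.6455 0.1923
22.0557 16.1730 9.6156 3.2070 0.4402 0.0000
24.7661 19.1942 12.9832 6.0600 1.0075 0.0000 0.0000
27.3332 22.0557 16.1730 9.6156 2.3061 0.0000 0.0000 0.0000

Δt=0.08800  u=1.05579  d=0.94716  q=0.55963  discount=0.99211
step 7 (expiry): payoffs max(K−S,0) = 27.3332 22.0557 16.1730 9.6156 2.3061 0.0000 0.0000 0.0000
k=6: (k=6,j=0): S=48.5839, K−S=24.7661, hold=24.1875 ⇒ V=24.7661 exercise | (k=6,j=1): S=54.1558, K−S=19.1942, hold=18.6155 ⇒ V=19.1942 exercise | (k=6,j=2): S=60.3668, K−S=12.9832, hold=12.4046 ⇒ V=12.9832 exercise | (k=6,j=3): S=67.2900, K−S=6.0600, hold=5.4814 ⇒ V=6.0600 exercise | (k=6,j=4): S=75.0073, K−S=0.0000, hold=1.0075 ⇒ V=1.0075 continue | (k=6,j=5): S=83.6096, K−S=0.0000, hold=0.0000 ⇒ V=0.0000 continue | (k=6,j=6): S=93.1984, K−S=0.0000, hold=0.0000 ⇒ V=0.0000 continue
k=5: (k=5,j=0): S=51.2943, K−S=22.0557, hold=21.4771 ⇒ V=22.0557 exercise | (k=5,j=1): S=57.1770, K−S=16.1730, hold=15.5944 ⇒ V=16.1730 exercise | (k=5,j=2): S=63.7344, K−S=9.6156, hold=9.0369 ⇒ V=9.6156 exercise | (k=5,j=3): S=71.0439, K−S=2.3061, hold=3.2070 ⇒ V=3.2070 continue | (k=5,j=4): S=79.1917, K−S=0.0000, hold=0.4402 ⇒ V=0.4402 continue | (k=5,j=5): S=88.2739, K−S=0.0000, hold=0.0000 ⇒ V=0.0000 continue
k=4: (k=4,j=0): S=54.1558, K−S=19.1942, hold=18.6155 ⇒ V=19.1942 exercise | (k=4,j=1): S=60.3668, K−S=12.9832, hold=12.4046 ⇒ V=12.9832 exercise | (k=4,j=2): S=67.2900, K−S=6.0600, hold=5.9815 ⇒ V=6.0600 exercise | (k=4,j=3): S=75.0073, K−S=0.0000, hold=1.6455 ⇒ V=1.6455 continue | (k=4,j=4): S=83.6096, K−S=0.0000, hold=0.1923 ⇒ V=0.1923 continue
k=3: (k=3,j=0): S=57.1770, K−S=16.1730, hold=15.5944 ⇒ V=16.1730 exercise | (k=3,j=1): S=63.7344, K−S=9.6156, hold=9.0369 ⇒ V=9.6156 exercise | (k=3,j=2): S=71.0439, K−S=2.3061, hold=3.5612 ⇒ V=3.5612 continue | (k=3,j=3): S=79.1917, K−S=0.0000, hold=0.8257 ⇒ V=0.8257 continue
k=2: (k=2,j=0): S=60.3668, K−S=12.9832, hold=12.4046 ⇒ V=12.9832 exercise | (k=2,j=1): S=67.2900, K−S=6.0600, hold=6.1782 ⇒ V=6.1782 continue | (k=2,j=2): S=75.0073, K−S=0.0000, hold=2.0143 ⇒ V=2.0143 continue
k=1: (k=1,j=0): S=63.7344, K−S=9.6156, hold=9.1026 ⇒ V=9.6156 exercise | (k=1,j=1): S=71.0439, K−S=2.3061, hold=3.8176 ⇒ V=3.8176 continue
k=0: (k=0,j=0): S=67.2900, K−S=6.0600, hold=6.3206 ⇒ V=6.3206 continue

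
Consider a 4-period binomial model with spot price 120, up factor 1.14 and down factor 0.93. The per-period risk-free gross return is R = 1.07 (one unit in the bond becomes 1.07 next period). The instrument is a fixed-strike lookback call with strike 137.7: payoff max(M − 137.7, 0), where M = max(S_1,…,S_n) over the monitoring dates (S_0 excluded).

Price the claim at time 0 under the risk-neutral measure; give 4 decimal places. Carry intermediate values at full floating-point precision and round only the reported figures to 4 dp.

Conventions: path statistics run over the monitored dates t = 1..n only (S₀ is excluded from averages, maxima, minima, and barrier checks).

No-arbitrage gives p* = (R−d)/(u−d) = 0.6667: enumerate every path, weight its payoff by its p*-probability, and discount by R^4.
Enumerate all 2^4 = 16 price paths (U = up ×1.14, D = down ×0.93); each path with k up-moves has probability p*^k·(1−p*)^(4−k).
DDDD: M=111.6000, payoff=0.0000, prob=0.012346
UDDD: M=136.8000, payoff=0.0000, prob=0.024691
DUDD: M=127.2240, payoff=0.0000, prob=0.024691
UUDD: M=155.9520, payoff=18.2520, prob=0.049383
DDUD: M=118.3183, payoff=0.0000, prob=0.024691
UDUD: M=145.0354, payoff=7.3354, prob=0.049383
DUUD: M=145.0354, payoff=7.3354, prob=0.049383
UUUD: M=177.7853, payoff=40.0853, prob=0.098765
DDDU: M=111.6000, payoff=0.0000, prob=0.024691
UDDU: M=136.8000, payoff=0.0000, prob=0.049383
DUDU: M=134.8829, payoff=0.0000, prob=0.049383
UUDU: M=165.3403, payoff=27.6403, prob=0.098765
DDUU: M=134.8829, payoff=0.0000, prob=0.049383
UDUU: M=165.3403, payoff=27.6403, prob=0.098765
DUUU: M=165.3403, payoff=27.6403, prob=0.098765
UUUU: M=202.6752, payoff=64.9752, prob=0.197531
Price = Σ prob·payoff / R^4 = 26.609186 / 1.310796 = 20.3000

price = 20.3000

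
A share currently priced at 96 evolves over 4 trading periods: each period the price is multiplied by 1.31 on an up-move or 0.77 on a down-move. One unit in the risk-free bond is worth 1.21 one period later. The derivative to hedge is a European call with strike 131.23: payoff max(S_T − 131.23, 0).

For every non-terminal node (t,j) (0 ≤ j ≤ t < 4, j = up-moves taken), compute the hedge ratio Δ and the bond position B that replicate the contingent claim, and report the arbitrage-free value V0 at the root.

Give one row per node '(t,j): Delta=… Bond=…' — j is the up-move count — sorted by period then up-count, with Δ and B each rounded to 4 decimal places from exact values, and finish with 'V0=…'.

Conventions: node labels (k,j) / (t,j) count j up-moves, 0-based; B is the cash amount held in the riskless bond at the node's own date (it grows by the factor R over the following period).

Under the risk-neutral measure, an up-move has probability p* = (R−d)/(u−d) = 0.8148 and values discount at R = 1.21.
Expiry values: V(4,0)=0.0000, V(4,1)=0.0000, V(4,2)=0.0000, V(4,3)=34.9489, V(4,4)=151.4899
  t=3,j=0: stock 43.8272 → up 57.4136 (V=0.0000), down 33.7469 (V=0.0000). Price 0.0000; hedge Δ=0.0000, bond B=0.0000.
  t=3,j=1: stock 74.5631 → up 97.6777 (V=0.0000), down 57.4136 (V=0.0000). Price 0.0000; hedge Δ=0.0000, bond B=0.0000.
  t=3,j=2: stock 126.8541 → up 166.1789 (V=34.9489), down 97.6777 (V=0.0000). Price 23.5346; hedge Δ=0.5102, bond B=-41.1856.
  t=3,j=3: stock 215.8167 → up 282.7199 (V=151.4899), down 166.1789 (V=34.9489). Price 107.3622; hedge Δ=1.0000, bond B=-108.4545.
  t=2,j=0: stock 56.9184 → up 74.5631 (V=0.0000), down 43.8272 (V=0.0000). Price 0.0000; hedge Δ=0.0000, bond B=0.0000.
  t=2,j=1: stock 96.8352 → up 126.8541 (V=23.5346), down 74.5631 (V=0.0000). Price 15.8482; hedge Δ=0.4501, bond B=-27.7344.
  t=2,j=2: stock 164.7456 → up 215.8167 (V=107.3622), down 126.8541 (V=23.5346). Price 75.8996; hedge Δ=0.9423, bond B=-79.3366.
  t=1,j=0: stock 73.9200 → up 96.8352 (V=15.8482), down 56.9184 (V=0.0000). Price 10.6722; hedge Δ=0.3970, bond B=-18.6764.
  t=1,j=1: stock 125.7600 → up 164.7456 (V=75.8996), down 96.8352 (V=15.8482). Price 53.5364; hedge Δ=0.8843, bond B=-57.6700.
  t=0,j=0: stock 96.0000 → up 125.7600 (V=53.5364), down 73.9200 (V=10.6722). Price 37.6848; hedge Δ=0.8269, bond B=-41.6933.
Sanity check at the root: Δ(0,0)·S0 + B(0,0) reproduces V0 = 37.6848.

(0,0): Delta=0.8269 Bond=-41.6933
(1,0): Delta=0.3970 Bond=-18.6764
(1,1): Delta=0.8843 Bond=-57.6700
(2,0): Delta=0.0000 Bond=0.0000
(2,1): Delta=0.4501 Bond=-27.7344
(2,2): Delta=0.9423 Bond=-79.3366
(3,0): Delta=0.0000 Bond=0.0000
(3,1): Delta=0.0000 Bond=0.0000
(3,2): Delta=0.5102 Bond=-41.1856
(3,3): Delta=1.0000 Bond=-108.4545
V0=37.6848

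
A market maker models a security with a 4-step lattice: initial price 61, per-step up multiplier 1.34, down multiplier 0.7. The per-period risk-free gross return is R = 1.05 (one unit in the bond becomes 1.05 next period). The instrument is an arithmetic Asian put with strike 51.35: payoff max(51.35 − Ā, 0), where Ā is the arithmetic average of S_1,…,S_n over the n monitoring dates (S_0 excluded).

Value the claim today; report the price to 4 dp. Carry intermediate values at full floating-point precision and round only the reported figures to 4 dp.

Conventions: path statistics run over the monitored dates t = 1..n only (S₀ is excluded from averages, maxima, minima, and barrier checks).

price = 3.4314

No-arbitrage gives p* = (R−d)/(u−d) = 0.5469: enumerate every path, weight its payoff by its p*-probability, and discount by R^4.
Enumerate all 2^4 = 16 price paths (U = up ×1.34, D = down ×0.7); each path with k up-moves has probability p*^k·(1−p*)^(4−k).
DDDD: Ā=27.0398, payoff=24.3102, prob=0.042157
UDDD: Ā=51.7619, payoff=0.0000, prob=0.050879
DUDD: Ā=42.0019, payoff=9.3481, prob=0.050879
UUDD: Ā=80.4036, payoff=0.0000, prob=0.061406
DDUD: Ā=35.1699, payoff=16.1801, prob=0.050879
UDUD: Ā=67.3252, payoff=0.0000, prob=0.061406
DUUD: Ā=57.5652, payoff=0.0000, prob=0.061406
UUUD: Ā=110.1961, payoff=0.0000, prob=0.074111
DDDU: Ā=30.3875, payoff=20.9625, prob=0.050879
UDDU: Ā=58.1703, payoff=0.0000, prob=0.061406
DUDU: Ā=48.4103, payoff=2.9397, prob=0.061406
UUDU: Ā=92.6711, payoff=0.0000, prob=0.074111
DDUU: Ā=41.5783, payoff=9.7717, prob=0.061406
UDUU: Ā=79.5927, payoff=0.0000, prob=0.074111
DUUU: Ā=69.8327, payoff=0.0000, prob=0.074111
UUUU: Ā=133.6797, payoff=0.0000, prob=0.089444
Price = Σ prob·payoff / R^4 = 4.170841 / 1.215506 = 3.4314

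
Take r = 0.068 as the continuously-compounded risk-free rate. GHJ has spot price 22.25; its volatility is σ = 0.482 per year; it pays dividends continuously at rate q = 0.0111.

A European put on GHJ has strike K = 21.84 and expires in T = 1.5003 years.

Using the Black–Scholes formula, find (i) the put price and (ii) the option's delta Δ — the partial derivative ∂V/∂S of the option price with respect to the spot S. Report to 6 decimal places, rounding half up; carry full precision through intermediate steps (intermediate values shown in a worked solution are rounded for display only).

price = 3.821369
Δ = -0.313453

σ√T = 0.482·√1.5003 = 0.590386
d₁ = (ln(S/K) + (r−q+σ²/2)T) / (σ√T) = (ln(22.25/21.84) + (0.068−0.0111+0.482²/2)·1.5003) / 0.590386 = (0.018599 + 0.259645) / 0.590386 = 0.471291
d₂ = d₁ − σ√T = 0.471291 − 0.590386 = -0.119095
e^{−rT} = 0.903011
e^{−qT} = 0.983485
N(−d₁) = 0.318716,  N(−d₂) = 0.547400
Put price V = K·e^{−rT}·N(−d₂) − S·e^{−qT}·N(−d₁) = 10.795691 − 6.974321 = 3.821369
Δ = −e^{−qT}·N(−d₁) = -0.313453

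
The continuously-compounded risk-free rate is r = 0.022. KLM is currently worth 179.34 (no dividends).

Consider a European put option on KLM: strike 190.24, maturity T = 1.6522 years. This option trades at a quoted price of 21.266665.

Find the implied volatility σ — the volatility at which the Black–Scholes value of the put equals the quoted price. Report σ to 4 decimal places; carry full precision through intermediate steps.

At σ = 0.2064 the Black–Scholes value reproduces the quote:
σ√T = 0.2064·√1.6522 = 0.265302
d₁ = (ln(S/K) + (r+σ²/2)T) / (σ√T) = (ln(179.34/190.24) + (0.022+0.2064²/2)·1.6522) / 0.265302 = (-0.059003 + 0.071541) / 0.265302 = 0.047260
d₂ = d₁ − σ√T = 0.047260 − 0.265302 = -0.218043
e^{−rT} = 0.964304
N(−d₁) = 0.481153,  N(−d₂) = 0.586302
V = K·e^{−rT}·N(−d₂) − S·N(−d₁) = 107.556677 − 86.290012 = 21.266665 (the quoted price), and the Black–Scholes price is strictly increasing in σ, so σ is unique

sigma = 0.2064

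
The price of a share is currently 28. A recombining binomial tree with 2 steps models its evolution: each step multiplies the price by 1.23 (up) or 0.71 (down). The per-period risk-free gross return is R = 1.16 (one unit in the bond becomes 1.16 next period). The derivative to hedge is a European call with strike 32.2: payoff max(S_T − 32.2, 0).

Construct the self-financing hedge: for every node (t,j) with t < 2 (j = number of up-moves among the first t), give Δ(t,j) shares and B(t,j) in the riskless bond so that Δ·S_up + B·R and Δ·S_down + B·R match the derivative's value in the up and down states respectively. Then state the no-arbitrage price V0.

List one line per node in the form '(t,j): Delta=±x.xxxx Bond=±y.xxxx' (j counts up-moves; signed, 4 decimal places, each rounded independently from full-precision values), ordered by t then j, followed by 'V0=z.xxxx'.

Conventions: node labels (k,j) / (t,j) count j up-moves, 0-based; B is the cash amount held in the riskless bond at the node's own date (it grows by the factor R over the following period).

(0,0): Delta=0.5206 Bond=-8.9226
(1,0): Delta=0.0000 Bond=0.0000
(1,1): Delta=0.5674 Bond=-11.9603
V0=5.6552

No-arbitrage ⇒ martingale measure with p* = (R−d)/(u−d) = 0.8654.
Terminal payoffs: V(2,0)=0.0000, V(2,1)=0.0000, V(2,2)=10.1612
Node (1,0) S=19.8800: V=(p*·0.0000+(1−p*)·0.0000)/1.16=0.0000; Δ=(0.0000−0.0000)/(24.4524−14.1148)=0.0000; B=V−Δ·S=0.0000
Node (1,1) S=34.4400: V=(p*·10.1612+(1−p*)·0.0000)/1.16=7.5805; Δ=(10.1612−0.0000)/(42.3612−24.4524)=0.5674; B=V−Δ·S=-11.9603
Node (0,0) S=28.0000: V=(p*·7.5805+(1−p*)·0.0000)/1.16=5.6552; Δ=(7.5805−0.0000)/(34.4400−19.8800)=0.5206; B=V−Δ·S=-8.9226
Check: Δ(0,0)·S0 + B(0,0) = 5.6552 = V0.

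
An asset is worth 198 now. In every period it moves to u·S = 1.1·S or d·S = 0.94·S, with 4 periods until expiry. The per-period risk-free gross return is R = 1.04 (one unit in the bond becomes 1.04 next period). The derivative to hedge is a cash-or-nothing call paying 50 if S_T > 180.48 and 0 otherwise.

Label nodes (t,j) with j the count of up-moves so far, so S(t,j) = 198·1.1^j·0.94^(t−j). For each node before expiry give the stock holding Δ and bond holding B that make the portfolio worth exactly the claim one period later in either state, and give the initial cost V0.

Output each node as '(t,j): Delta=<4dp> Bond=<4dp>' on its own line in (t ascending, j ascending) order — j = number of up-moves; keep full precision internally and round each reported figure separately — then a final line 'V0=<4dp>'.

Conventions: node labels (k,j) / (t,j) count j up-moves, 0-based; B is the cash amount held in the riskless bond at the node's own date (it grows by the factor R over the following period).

(0,0): Delta=0.0740 Bond=27.2448
(1,0): Delta=0.2183 Bond=1.4759
(1,1): Delta=0.0000 Bond=44.4498
(2,0): Delta=0.6441 Bond=-72.9533
(2,1): Delta=0.0000 Bond=46.2278
(2,2): Delta=0.0000 Bond=46.2278
(3,0): Delta=1.9002 Bond=-282.4519
(3,1): Delta=0.0000 Bond=48.0769
(3,2): Delta=0.0000 Bond=48.0769
(3,3): Delta=0.0000 Bond=48.0769
V0=41.8950

No-arbitrage ⇒ martingale measure with p* = (R−d)/(u−d) = 0.6250.
Terminal payoffs: V(4,0)=0.0000, V(4,1)=50.0000, V(4,2)=50.0000, V(4,3)=50.0000, V(4,4)=50.0000
(3,0): S=164.4556. Δ = (V_up−V_dn)/(S_up−S_dn) = (50.0000−0.0000)/(180.9012−154.5883) = 1.9002. V = [p*·50.0000 + (1−p*)·0.0000]/1.04 = 30.0481. B = V − Δ·S = -282.4519.
(3,1): S=192.4481. Δ = (V_up−V_dn)/(S_up−S_dn) = (50.0000−50.0000)/(211.6929−180.9012) = 0.0000. V = [p*·50.0000 + (1−p*)·50.0000]/1.04 = 48.0769. B = V − Δ·S = 48.0769.
(3,2): S=225.2052. Δ = (V_up−V_dn)/(S_up−S_dn) = (50.0000−50.0000)/(247.7257−211.6929) = 0.0000. V = [p*·50.0000 + (1−p*)·50.0000]/1.04 = 48.0769. B = V − Δ·S = 48.0769.
(3,3): S=263.5380. Δ = (V_up−V_dn)/(S_up−S_dn) = (50.0000−50.0000)/(289.8918−247.7257) = 0.0000. V = [p*·50.0000 + (1−p*)·50.0000]/1.04 = 48.0769. B = V − Δ·S = 48.0769.
(2,0): S=174.9528. Δ = (V_up−V_dn)/(S_up−S_dn) = (48.0769−30.0481)/(192.4481−164.4556) = 0.6441. V = [p*·48.0769 + (1−p*)·30.0481]/1.04 = 39.7270. B = V − Δ·S = -72.9533.
(2,1): S=204.7320. Δ = (V_up−V_dn)/(S_up−S_dn) = (48.0769−48.0769)/(225.2052−192.4481) = 0.0000. V = [p*·48.0769 + (1−p*)·48.0769]/1.04 = 46.2278. B = V − Δ·S = 46.2278.
(2,2): S=239.5800. Δ = (V_up−V_dn)/(S_up−S_dn) = (48.0769−48.0769)/(263.5380−225.2052) = 0.0000. V = [p*·48.0769 + (1−p*)·48.0769]/1.04 = 46.2278. B = V − Δ·S = 46.2278.
(1,0): S=186.1200. Δ = (V_up−V_dn)/(S_up−S_dn) = (46.2278−39.7270)/(204.7320−174.9528) = 0.2183. V = [p*·46.2278 + (1−p*)·39.7270]/1.04 = 42.1058. B = V − Δ·S = 1.4759.
(1,1): S=217.8000. Δ = (V_up−V_dn)/(S_up−S_dn) = (46.2278−46.2278)/(239.5800−204.7320) = 0.0000. V = [p*·46.2278 + (1−p*)·46.2278]/1.04 = 44.4498. B = V − Δ·S = 44.4498.
(0,0): S=198.0000. Δ = (V_up−V_dn)/(S_up−S_dn) = (44.4498−42.1058)/(217.8000−186.1200) = 0.0740. V = [p*·44.4498 + (1−p*)·42.1058]/1.04 = 41.8950. B = V − Δ·S = 27.2448.
As a check, the time-0 holding Δ(0,0)·S0 + B(0,0) comes to 41.8950 — exactly V0.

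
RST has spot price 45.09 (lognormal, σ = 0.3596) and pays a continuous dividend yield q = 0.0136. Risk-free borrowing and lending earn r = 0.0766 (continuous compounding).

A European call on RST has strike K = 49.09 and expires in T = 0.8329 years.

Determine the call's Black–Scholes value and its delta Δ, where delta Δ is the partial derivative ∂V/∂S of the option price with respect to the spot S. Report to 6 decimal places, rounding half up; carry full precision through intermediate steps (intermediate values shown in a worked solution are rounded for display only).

price = 5.198766
Δ = 0.519987

σ√T = 0.3596·√0.8329 = 0.328183
d₁ = (ln(S/K) + (r−q+σ²/2)T) / (σ√T) = (ln(45.09/49.09) + (0.0766−0.0136+0.3596²/2)·0.8329) / 0.328183 = (-0.084995 + 0.106325) / 0.328183 = 0.064994
d₂ = d₁ − σ√T = 0.064994 − 0.328183 = -0.263189
e^{−rT} = 0.938192
e^{−qT} = 0.988736
N(d₁) = 0.525911,  N(d₂) = 0.396202
Call price V = S·e^{−qT}·N(d₁) − K·e^{−rT}·N(d₂) = 23.446212 − 18.247446 = 5.198766
Δ = e^{−qT}·N(d₁) = 0.519987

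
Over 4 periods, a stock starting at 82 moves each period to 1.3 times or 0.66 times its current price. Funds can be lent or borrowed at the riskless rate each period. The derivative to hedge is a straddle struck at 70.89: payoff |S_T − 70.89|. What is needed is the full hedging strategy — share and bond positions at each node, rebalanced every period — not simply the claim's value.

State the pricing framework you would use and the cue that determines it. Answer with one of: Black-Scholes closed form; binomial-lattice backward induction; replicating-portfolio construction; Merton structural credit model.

Key observation: a price alone would not answer the question — the per-node share/bond construction on the spot-82, 1.3/0.66 tree is required, and only the replicating-portfolio method yields it.

framework: replicating-portfolio construction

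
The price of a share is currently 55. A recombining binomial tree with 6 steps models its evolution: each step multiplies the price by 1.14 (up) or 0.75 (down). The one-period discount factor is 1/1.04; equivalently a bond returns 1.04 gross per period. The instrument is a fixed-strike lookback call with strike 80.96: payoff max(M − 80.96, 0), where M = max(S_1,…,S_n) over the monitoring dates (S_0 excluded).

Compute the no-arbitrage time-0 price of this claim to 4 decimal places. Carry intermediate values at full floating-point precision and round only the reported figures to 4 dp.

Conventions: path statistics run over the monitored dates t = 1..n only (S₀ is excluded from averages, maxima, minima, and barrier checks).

No-arbitrage gives p* = (R−d)/(u−d) = 0.7436: enumerate every path, weight its payoff by its p*-probability, and discount by R^6.
Enumerate all 2^6 = 64 price paths (U = up ×1.14, D = down ×0.75); each path with k up-moves has probability p*^k·(1−p*)^(6−k).
DDDDDD: M=41.2500, payoff=0.0000, prob=0.000284
UDDDDD: M=62.7000, payoff=0.0000, prob=0.000824
DUDDDD: M=47.0250, payoff=0.0000, prob=0.000824
UUDDDD: M=71.4780, payoff=0.0000, prob=0.002390
DDUDDD: M=41.2500, payoff=0.0000, prob=0.000824
UDUDDD: M=62.7000, payoff=0.0000, prob=0.002390
DUUDDD: M=53.6085, payoff=0.0000, prob=0.002390
UUUDDD: M=81.4849, payoff=0.5249, prob=0.006931
DDDUDD: M=41.2500, payoff=0.0000, prob=0.000824
UDDUDD: M=62.7000, payoff=0.0000, prob=0.002390
DUDUDD: M=47.0250, payoff=0.0000, prob=0.002390
UUDUDD: M=71.4780, payoff=0.0000, prob=0.006931
DDUUDD: M=41.2500, payoff=0.0000, prob=0.002390
UDUUDD: M=62.7000, payoff=0.0000, prob=0.006931
DUUUDD: M=61.1137, payoff=0.0000, prob=0.006931
UUUUDD: M=92.8928, payoff=11.9328, prob=0.020100
DDDDUD: M=41.2500, payoff=0.0000, prob=0.000824
UDDDUD: M=62.7000, payoff=0.0000, prob=0.002390
DUDDUD: M=47.0250, payoff=0.0000, prob=0.002390
UUDDUD: M=71.4780, payoff=0.0000, prob=0.006931
DDUDUD: M=41.2500, payoff=0.0000, prob=0.002390
UDUDUD: M=62.7000, payoff=0.0000, prob=0.006931
DUUDUD: M=53.6085, payoff=0.0000, prob=0.006931
UUUDUD: M=81.4849, payoff=0.5249, prob=0.020100
DDDUUD: M=41.2500, payoff=0.0000, prob=0.002390
UDDUUD: M=62.7000, payoff=0.0000, prob=0.006931
DUDUUD: M=47.0250, payoff=0.0000, prob=0.006931
UUDUUD: M=71.4780, payoff=0.0000, prob=0.020100
DDUUUD: M=45.8353, payoff=0.0000, prob=0.006931
UDUUUD: M=69.6696, payoff=0.0000, prob=0.020100
DUUUUD: M=69.6696, payoff=0.0000, prob=0.020100
UUUUUD: M=105.8978, payoff=24.9378, prob=0.058291
DDDDDU: M=41.2500, payoff=0.0000, prob=0.000824
UDDDDU: M=62.7000, payoff=0.0000, prob=0.002390
DUDDDU: M=47.0250, payoff=0.0000, prob=0.002390
UUDDDU: M=71.4780, payoff=0.0000, prob=0.006931
DDUDDU: M=41.2500, payoff=0.0000, prob=0.002390
UDUDDU: M=62.7000, payoff=0.0000, prob=0.006931
DUUDDU: M=53.6085, payoff=0.0000, prob=0.006931
UUUDDU: M=81.4849, payoff=0.5249, prob=0.020100
DDDUDU: M=41.2500, payoff=0.0000, prob=0.002390
UDDUDU: M=62.7000, payoff=0.0000, prob=0.006931
DUDUDU: M=47.0250, payoff=0.0000, prob=0.006931
UUDUDU: M=71.4780, payoff=0.0000, prob=0.020100
DDUUDU: M=41.2500, payoff=0.0000, prob=0.006931
UDUUDU: M=62.7000, payoff=0.0000, prob=0.020100
DUUUDU: M=61.1137, payoff=0.0000, prob=0.020100
UUUUDU: M=92.8928, payoff=11.9328, prob=0.058291
DDDDUU: M=41.2500, payoff=0.0000, prob=0.002390
UDDDUU: M=62.7000, payoff=0.0000, prob=0.006931
DUDDUU: M=47.0250, payoff=0.0000, prob=0.006931
UUDDUU: M=71.4780, payoff=0.0000, prob=0.020100
DDUDUU: M=41.2500, payoff=0.0000, prob=0.006931
UDUDUU: M=62.7000, payoff=0.0000, prob=0.020100
DUUDUU: M=53.6085, payoff=0.0000, prob=0.020100
UUUDUU: M=81.4849, payoff=0.5249, prob=0.058291
DDDUUU: M=41.2500, payoff=0.0000, prob=0.006931
UDDUUU: M=62.7000, payoff=0.0000, prob=0.020100
DUDUUU: M=52.2522, payoff=0.0000, prob=0.020100
UUDUUU: M=79.4234, payoff=0.0000, prob=0.058291
DDUUUU: M=52.2522, payoff=0.0000, prob=0.020100
UDUUUU: M=79.4234, payoff=0.0000, prob=0.058291
DUUUUU: M=79.4234, payoff=0.0000, prob=0.058291
UUUUUU: M=120.7235, payoff=39.7635, prob=0.169044
Price = Σ prob·payoff / R^6 = 9.166211 / 1.265319 = 7.2442

price = 7.2442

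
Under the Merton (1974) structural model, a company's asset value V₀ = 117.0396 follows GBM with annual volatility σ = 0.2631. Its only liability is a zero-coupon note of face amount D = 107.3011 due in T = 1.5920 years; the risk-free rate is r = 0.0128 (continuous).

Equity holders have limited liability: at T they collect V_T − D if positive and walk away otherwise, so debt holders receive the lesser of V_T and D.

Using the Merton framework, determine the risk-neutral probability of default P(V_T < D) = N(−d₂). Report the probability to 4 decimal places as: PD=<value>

PD=0.4376

With assets at 117.0396 and a single debt payment of 107.3011 at 1.5920 years:
d₁ = [ln(V₀/D) + (r + σ²/2)T] / (σ√T)
   = [ln(117.0396/107.3011) + (0.0128 + 0.5·0.2631²)·1.5920] / (0.2631·√1.5920)
   = [0.086873 + 0.075478] / 0.331965 = 0.489062
d₂ = d₁ − σ√T = 0.489062 − 0.331965 = 0.157097
risk-neutral PD = N(−d₂) = N(-0.157097) = 0.437584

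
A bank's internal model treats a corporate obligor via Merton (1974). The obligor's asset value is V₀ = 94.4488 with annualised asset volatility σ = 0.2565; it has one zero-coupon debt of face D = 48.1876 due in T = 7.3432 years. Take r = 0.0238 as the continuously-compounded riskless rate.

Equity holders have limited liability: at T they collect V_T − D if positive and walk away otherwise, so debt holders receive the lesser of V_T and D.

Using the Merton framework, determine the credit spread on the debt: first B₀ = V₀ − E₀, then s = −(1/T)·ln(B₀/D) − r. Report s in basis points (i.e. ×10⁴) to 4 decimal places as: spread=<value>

With assets at 94.4488 and a single debt payment of 48.1876 at 7.3432 years:
d₁ = [ln(V₀/D) + (r + σ²/2)T] / (σ√T)
   = [ln(94.4488/48.1876) + (0.0238 + 0.5·0.2565²)·7.3432] / (0.2565·√7.3432)
   = [0.672956 + 0.416331] / 0.695072 = 1.567156
d₂ = d₁ − σ√T = 1.567156 − 0.695072 = 0.872084
N(d₁) = 0.941461,  N(d₂) = 0.808419,  e^(−rT) = 0.839652
E₀ = V₀·N(d₁) − D·e^(−rT)·N(d₂)
   = 94.4488·0.941461 − 48.1876·0.839652·0.808419 = 56.210588
B₀ = V₀ − E₀ = 94.4488 − 56.210588 = 38.238212
spread = −(1/T)·ln(B₀/D) − r = −(1/7.3432)·ln(38.238212/48.1876) − 0.0238 = 0.00769395
in basis points: 0.00769395 × 10⁴ = 76.9395 bp

spread=76.9395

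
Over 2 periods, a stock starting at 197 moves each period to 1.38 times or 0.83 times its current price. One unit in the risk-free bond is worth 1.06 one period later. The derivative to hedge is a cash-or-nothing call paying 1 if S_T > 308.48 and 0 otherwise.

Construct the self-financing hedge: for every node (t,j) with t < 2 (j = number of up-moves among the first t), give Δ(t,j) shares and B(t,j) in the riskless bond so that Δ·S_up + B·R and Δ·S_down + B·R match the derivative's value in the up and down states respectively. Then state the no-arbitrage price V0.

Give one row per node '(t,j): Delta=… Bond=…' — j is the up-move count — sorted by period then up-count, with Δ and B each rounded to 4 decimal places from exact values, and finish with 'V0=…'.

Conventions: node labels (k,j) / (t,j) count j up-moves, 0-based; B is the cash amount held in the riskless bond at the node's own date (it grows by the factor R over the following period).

No-arbitrage ⇒ martingale measure with p* = (R−d)/(u−d) = 0.4182.
At maturity the claim pays: V(2,0)=0.0000, V(2,1)=0.0000, V(2,2)=1.0000
(1,0): S=163.5100. Δ = (V_up−V_dn)/(S_up−S_dn) = (0.0000−0.0000)/(225.6438−135.7133) = 0.0000. V = [p*·0.0000 + (1−p*)·0.0000]/1.06 = 0.0000. B = V − Δ·S = 0.0000.
(1,1): S=271.8600. Δ = (V_up−V_dn)/(S_up−S_dn) = (1.0000−0.0000)/(375.1668−225.6438) = 0.0067. V = [p*·1.0000 + (1−p*)·0.0000]/1.06 = 0.3945. B = V − Δ·S = -1.4237.
(0,0): S=197.0000. Δ = (V_up−V_dn)/(S_up−S_dn) = (0.3945−0.0000)/(271.8600−163.5100) = 0.0036. V = [p*·0.3945 + (1−p*)·0.0000]/1.06 = 0.1556. B = V − Δ·S = -0.5617.
Sanity check at the root: Δ(0,0)·S0 + B(0,0) reproduces V0 = 0.1556.

(0,0): Delta=0.0036 Bond=-0.5617
(1,0): Delta=0.0000 Bond=0.0000
(1,1): Delta=0.0067 Bond=-1.4237
V0=0.1556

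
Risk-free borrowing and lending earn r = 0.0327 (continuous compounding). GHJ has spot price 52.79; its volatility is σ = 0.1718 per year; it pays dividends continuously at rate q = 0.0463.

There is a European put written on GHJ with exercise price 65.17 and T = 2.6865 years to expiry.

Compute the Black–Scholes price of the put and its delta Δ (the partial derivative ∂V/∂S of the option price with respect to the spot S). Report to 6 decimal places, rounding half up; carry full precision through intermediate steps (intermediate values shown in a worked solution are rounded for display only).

price = 14.617260
Δ = -0.679479

σ√T = 0.1718·√2.6865 = 0.281590
d₁ = (ln(S/K) + (r−q+σ²/2)T) / (σ√T) = (ln(52.79/65.17) + (0.0327−0.0463+0.1718²/2)·2.6865) / 0.281590 = (-0.210677 + 0.003110) / 0.281590 = -0.737128
d₂ = d₁ − σ√T = -0.737128 − 0.281590 = -1.018717
e^{−rT} = 0.915900
e^{−qT} = 0.883040
N(−d₁) = 0.769478,  N(−d₂) = 0.845831
Put price V = K·e^{−rT}·N(−d₂) − S·e^{−qT}·N(−d₁) = 50.486981 − 35.869721 = 14.617260
Δ = −e^{−qT}·N(−d₁) = -0.679479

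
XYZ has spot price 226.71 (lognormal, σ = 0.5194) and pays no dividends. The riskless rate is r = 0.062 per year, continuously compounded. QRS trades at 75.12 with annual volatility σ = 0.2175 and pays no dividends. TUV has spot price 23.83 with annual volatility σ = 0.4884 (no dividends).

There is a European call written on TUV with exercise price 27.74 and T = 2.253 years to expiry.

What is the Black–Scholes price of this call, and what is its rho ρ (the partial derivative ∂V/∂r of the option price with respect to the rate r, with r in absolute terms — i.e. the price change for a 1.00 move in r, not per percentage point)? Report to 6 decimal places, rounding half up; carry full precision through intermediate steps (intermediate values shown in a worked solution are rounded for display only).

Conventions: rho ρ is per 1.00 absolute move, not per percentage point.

σ√T = 0.4884·√2.253 = 0.733088
d₁ = (ln(S/K) + (r+σ²/2)T) / (σ√T) = (ln(23.83/27.74) + (0.062+0.4884²/2)·2.253) / 0.733088 = (-0.151930 + 0.408395) / 0.733088 = 0.349842
d₂ = d₁ − σ√T = 0.349842 − 0.733088 = -0.383246
e^{−rT} = 0.869631
N(d₁) = 0.636771,  N(d₂) = 0.350769
Call price V = S·N(d₁) − K·e^{−rT}·N(d₂) = 15.174262 − 8.461791 = 6.712470
ρ = K·T·e^{−rT}·N(d₂) = 19.064416

price = 6.712470
ρ = 19.064416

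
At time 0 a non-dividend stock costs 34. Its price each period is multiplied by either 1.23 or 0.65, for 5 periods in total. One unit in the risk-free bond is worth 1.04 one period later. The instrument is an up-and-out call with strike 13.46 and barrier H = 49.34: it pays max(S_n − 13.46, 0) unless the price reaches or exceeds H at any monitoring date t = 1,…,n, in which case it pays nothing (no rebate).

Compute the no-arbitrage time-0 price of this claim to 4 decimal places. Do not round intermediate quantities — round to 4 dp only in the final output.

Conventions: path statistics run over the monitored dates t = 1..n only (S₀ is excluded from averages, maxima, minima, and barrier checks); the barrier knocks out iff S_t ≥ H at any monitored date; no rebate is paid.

With p* = (R−d)/(u−d) = 0.6724, sum probability × payoff across the paths and divide by R^5.
Enumerate all 2^5 = 32 price paths (U = up ×1.23, D = down ×0.65); each path with k up-moves has probability p*^k·(1−p*)^(5−k).
DDDDD: M=22.1000, payoff=0.0000, prob=0.003772
UDDDD: M=41.8200, payoff=0.0000, prob=0.007744
DUDDD: M=27.1830, payoff=0.0000, prob=0.007744
UUDDD: M=51.4386, payoff=0.0000, prob=0.015895
DDUDD: M=22.1000, payoff=0.0000, prob=0.007744
UDUDD: M=41.8200, payoff=0.6663, prob=0.015895
DUUDD: M=33.4351, payoff=0.6663, prob=0.015895
UUUDD: M=63.2695, payoff=0.0000, prob=0.032626
DDDUD: M=22.1000, payoff=0.0000, prob=0.007744
UDDUD: M=41.8200, payoff=0.6663, prob=0.015895
DUDUD: M=27.1830, payoff=0.6663, prob=0.015895
UUDUD: M=51.4386, payoff=0.0000, prob=0.032626
DDUUD: M=22.1000, payoff=0.6663, prob=0.015895
UDUUD: M=41.8200, payoff=13.2714, prob=0.032626
DUUUD: M=41.1252, payoff=13.2714, prob=0.032626
UUUUD: M=77.8215, payoff=0.0000, prob=0.066969
DDDDU: M=22.1000, payoff=0.0000, prob=0.007744
UDDDU: M=41.8200, payoff=0.6663, prob=0.015895
DUDDU: M=27.1830, payoff=0.6663, prob=0.015895
UUDDU: M=51.4386, payoff=0.0000, prob=0.032626
DDUDU: M=22.1000, payoff=0.6663, prob=0.015895
UDUDU: M=41.8200, payoff=13.2714, prob=0.032626
DUUDU: M=33.4351, payoff=13.2714, prob=0.032626
UUUDU: M=63.2695, payoff=0.0000, prob=0.066969
DDDUU: M=22.1000, payoff=0.6663, prob=0.015895
UDDUU: M=41.8200, payoff=13.2714, prob=0.032626
DUDUU: M=27.1830, payoff=13.2714, prob=0.032626
UUDUU: M=51.4386, payoff=0.0000, prob=0.066969
DDUUU: M=26.7314, payoff=13.2714, prob=0.032626
UDUUU: M=50.5839, payoff=0.0000, prob=0.066969
DUUUU: M=50.5839, payoff=0.0000, prob=0.066969
UUUUU: M=95.7204, payoff=0.0000, prob=0.137462
Price = Σ prob·payoff / R^5 = 3.126238 / 1.216653 = 2.5695

price = 2.5695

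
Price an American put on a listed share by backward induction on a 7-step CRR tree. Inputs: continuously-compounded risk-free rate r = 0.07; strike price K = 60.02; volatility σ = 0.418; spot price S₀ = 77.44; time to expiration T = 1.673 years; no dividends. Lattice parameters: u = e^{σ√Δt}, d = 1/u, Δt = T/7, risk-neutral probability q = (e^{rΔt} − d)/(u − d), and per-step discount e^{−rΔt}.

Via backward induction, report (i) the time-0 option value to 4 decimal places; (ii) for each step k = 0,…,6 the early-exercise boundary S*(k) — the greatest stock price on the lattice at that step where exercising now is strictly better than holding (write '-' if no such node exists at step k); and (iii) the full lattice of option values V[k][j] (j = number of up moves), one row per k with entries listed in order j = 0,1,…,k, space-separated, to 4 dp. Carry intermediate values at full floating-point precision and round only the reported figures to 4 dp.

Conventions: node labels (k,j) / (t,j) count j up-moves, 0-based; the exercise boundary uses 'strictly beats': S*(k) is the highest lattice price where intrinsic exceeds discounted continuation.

Δt=0.23900  u=1.22673  d=0.81518  q=0.49008  discount=0.98341
step 7 (expiry): payoffs max(K−S,0) = 41.4963 32.1444 18.0711 0.0000 0.0000 0.0000 0.0000 0.0000
step 6: (k=6,j=0): S=22.7235, K−S=37.2965, hold=36.3007 ⇒ V=37.2965 exercise | (k=6,j=1): S=34.1958, K−S=25.8242, hold=24.8284 ⇒ V=25.8242 exercise | (k=6,j=2): S=51.4599, K−S=8.5601, hold=9.0619 ⇒ V=9.0619 continue | (k=6,j=3): S=77.4400, K−S=0.0000, hold=0.0000 ⇒ V=0.0000 continue | (k=6,j=4): S=116.5364, K−S=0.0000, hold=0.0000 ⇒ V=0.0000 continue | (k=6,j=5): S=175.3711, K−S=0.0000, hold=0.0000 ⇒ V=0.0000 continue | (k=6,j=6): S=263.9092, K−S=0.0000, hold=0.0000 ⇒ V=0.0000 continue  boundary S*=34.1958
step 5: (k=5,j=0): S=27.8756, K−S=32.1444, hold=31.1486 ⇒ V=32.1444 exercise | (k=5,j=1): S=41.9489, K−S=18.0711, hold=17.3171 ⇒ V=18.0711 exercise | (k=5,j=2): S=63.1273, K−S=0.0000, hold=4.5441 ⇒ V=4.5441 continue | (k=5,j=3): S=94.9978, K−S=0.0000, hold=0.0000 ⇒ V=0.0000 continue | (k=5,j=4): S=142.9585, K−S=0.0000, hold=0.0000 ⇒ V=0.0000 continue | (k=5,j=5): S=215.1327, K−S=0.0000, hold=0.0000 ⇒ V=0.0000 continue  boundary S*=41.9489
step 4: (k=4,j=0): S=34.1958, K−S=25.8242, hold=24.8284 ⇒ V=25.8242 exercise | (k=4,j=1): S=51.4599, K−S=8.5601, hold=11.2519 ⇒ V=11.2519 continue | (k=4,j=2): S=77.4400, K−S=0.0000, hold=2.2787 ⇒ V=2.2787 continue | (k=4,j=3): S=116.5364, K−S=0.0000, hold=0.0000 ⇒ V=0.0000 continue | (k=4,j=4): S=175.3711, K−S=0.0000, hold=0.0000 ⇒ V=0.0000 continue  boundary S*=34.1958
step 3: (k=3,j=0): S=41.9489, K−S=18.0711, hold=18.3726 ⇒ V=18.3726 continue | (k=3,j=1): S=63.1273, K−S=0.0000, hold=6.7406 ⇒ V=6.7406 continue | (k=3,j=2): S=94.9978, K−S=0.0000, hold=1.1427 ⇒ V=1.1427 continue | (k=3,j=3): S=142.9585, K−S=0.0000, hold=0.0000 ⇒ V=0.0000 continue  boundary S*=-
step 2: (k=2,j=0): S=51.4599, K−S=8.5601, hold=12.4617 ⇒ V=12.4617 continue | (k=2,j=1): S=77.4400, K−S=0.0000, hold=3.9308 ⇒ V=3.9308 continue | (k=2,j=2): S=116.5364, K−S=0.0000, hold=0.5730 ⇒ V=0.5730 continue  boundary S*=-
step 1: (k=1,j=0): S=63.1273, K−S=0.0000, hold=8.1435 ⇒ V=8.1435 continue | (k=1,j=1): S=94.9978, K−S=0.0000, hold=2.2473 ⇒ V=2.2473 continue  boundary S*=-
step 0: (k=0,j=0): S=77.4400, K−S=0.0000, hold=5.1667 ⇒ V=5.1667 continue  boundary S*=-

price = 5.1667
boundary = - - - - 34.1958 41.9489 34.1958
tree:
5.1667
8.1435 2.2473
12.4617 3.9308 0.5730
18.3726 6.7406 1.1427 0.0000
25.8242 11.2519 2.2787 0.0000 0.0000
32.1444 18.0711 4.5441 0.0000 0.0000 0.0000
37.2965 25.8242 9.0619 0.0000 0.0000 0.0000 0.0000
41.4963 32.1444 18.0711 0.0000 0.0000 0.0000 0.0000 0.0000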